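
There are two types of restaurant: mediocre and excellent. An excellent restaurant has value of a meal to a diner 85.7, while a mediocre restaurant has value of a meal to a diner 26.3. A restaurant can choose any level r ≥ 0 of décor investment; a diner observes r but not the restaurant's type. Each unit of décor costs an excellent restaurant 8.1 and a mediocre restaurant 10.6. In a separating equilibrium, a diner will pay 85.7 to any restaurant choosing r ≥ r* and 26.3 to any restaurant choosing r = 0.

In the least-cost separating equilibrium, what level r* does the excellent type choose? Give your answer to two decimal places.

5.60

A mediocre restaurant choosing r = 0 receives 26.3.
Imitating at r* instead would pay 85.7 at cost 10.6·r*, netting 85.7 − 10.6·r*.
Indifference: 26.3 = 85.7 − 10.6·r*, so r* = (85.7 − 26.3) / 10.6 ≈ 5.60.
At r* the mediocre type's incentive constraint just binds; the excellent type strictly prefers r* since its per-unit cost is lower.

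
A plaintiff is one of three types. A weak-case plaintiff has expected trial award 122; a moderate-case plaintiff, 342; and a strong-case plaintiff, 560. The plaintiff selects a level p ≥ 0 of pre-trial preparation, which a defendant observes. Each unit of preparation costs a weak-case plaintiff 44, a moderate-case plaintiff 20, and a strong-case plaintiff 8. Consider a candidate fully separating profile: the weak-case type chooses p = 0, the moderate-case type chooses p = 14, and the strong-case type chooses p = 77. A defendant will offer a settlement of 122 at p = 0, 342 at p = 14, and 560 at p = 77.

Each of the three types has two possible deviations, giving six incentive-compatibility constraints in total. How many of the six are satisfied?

3

Weak-case (own payoff 122): to p=14 gives 342 − 44×14 = -274 → no gain ✓; to p=77 gives 560 − 44×77 = -2828 → no gain ✓.
Moderate-case (own payoff 342 − 20×14 = 62): to p=0 gives 122 → profitable ✗; to p=77 gives 560 − 20×77 = -980 → no gain ✓.
Strong-case (own payoff 560 − 8×77 = -56): to p=0 gives 122 → profitable ✗; to p=14 gives 342 − 8×14 = 230 → profitable ✗.
3 of the 6 constraints hold; not an equilibrium.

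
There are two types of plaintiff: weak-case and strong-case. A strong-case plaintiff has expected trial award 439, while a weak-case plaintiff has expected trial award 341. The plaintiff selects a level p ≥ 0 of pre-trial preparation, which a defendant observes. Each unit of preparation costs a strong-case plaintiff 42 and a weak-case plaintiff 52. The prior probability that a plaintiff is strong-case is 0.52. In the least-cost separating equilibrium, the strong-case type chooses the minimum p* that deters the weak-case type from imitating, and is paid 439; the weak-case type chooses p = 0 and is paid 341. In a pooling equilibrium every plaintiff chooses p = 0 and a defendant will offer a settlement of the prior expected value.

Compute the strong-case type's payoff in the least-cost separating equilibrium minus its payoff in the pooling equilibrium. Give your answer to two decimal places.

Least-cost separating signal: p* solves 341 = 439 − 52·p*, so p* = (439 − 341)/52 ≈ 1.8846.
Strong-case type's separating payoff: 439 − 42 × p* = 439 − 42 × (439 − 341)/52 = 439 − 4116/52 ≈ 359.8462.
Pooling payoff: 0.52 × 439 + 0.48 × 341 = 391.96.
Difference: 359.8462 − 391.96 = -32.1138, i.e. -32.11 to two decimal places.
The strong-case type would prefer the pooling outcome.

-32.11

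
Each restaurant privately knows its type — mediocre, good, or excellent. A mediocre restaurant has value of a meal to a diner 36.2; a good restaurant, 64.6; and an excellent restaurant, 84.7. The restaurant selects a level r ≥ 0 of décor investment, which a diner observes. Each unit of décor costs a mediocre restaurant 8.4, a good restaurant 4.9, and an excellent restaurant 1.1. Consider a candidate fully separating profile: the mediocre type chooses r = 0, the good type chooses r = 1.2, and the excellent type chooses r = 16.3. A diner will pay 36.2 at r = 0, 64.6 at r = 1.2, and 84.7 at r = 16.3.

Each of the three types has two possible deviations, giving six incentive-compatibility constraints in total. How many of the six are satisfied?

5

Mediocre (own payoff 36.2): to r=1.2 gives 64.6 − 8.4×1.2 = 54.52 → profitable ✗; to r=16.3 gives 84.7 − 8.4×16.3 = -52.22 → no gain ✓.
Excellent (own payoff 84.7 − 1.1×16.3 = 66.77): to r=0 gives 36.2 → no gain ✓; to r=1.2 gives 64.6 − 1.1×1.2 = 63.28 → no gain ✓.
Good (own payoff 64.6 − 4.9×1.2 = 58.72): to r=0 gives 36.2 → no gain ✓; to r=16.3 gives 84.7 − 4.9×16.3 = 4.83 → no gain ✓.
5 of the 6 constraints hold; not an equilibrium.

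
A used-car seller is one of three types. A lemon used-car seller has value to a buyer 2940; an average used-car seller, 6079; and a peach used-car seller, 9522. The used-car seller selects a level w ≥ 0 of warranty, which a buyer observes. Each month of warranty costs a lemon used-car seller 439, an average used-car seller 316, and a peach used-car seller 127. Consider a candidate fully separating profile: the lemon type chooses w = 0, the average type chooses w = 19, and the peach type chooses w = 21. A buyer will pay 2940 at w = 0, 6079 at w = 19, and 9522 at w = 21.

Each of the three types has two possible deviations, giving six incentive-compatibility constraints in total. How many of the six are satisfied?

Peach (own payoff 9522 − 127×21 = 6855): to w=0 gives 2940 → no gain ✓; to w=19 gives 6079 − 127×19 = 3666 → no gain ✓.
Lemon (own payoff 2940): to w=19 gives 6079 − 439×19 = -2262 → no gain ✓; to w=21 gives 9522 − 439×21 = 303 → no gain ✓.
Average (own payoff 6079 − 316×19 = 75): to w=0 gives 2940 → profitable ✗; to w=21 gives 9522 − 316×21 = 2886 → profitable ✗.
4 of the 6 constraints hold; not an equilibrium.

4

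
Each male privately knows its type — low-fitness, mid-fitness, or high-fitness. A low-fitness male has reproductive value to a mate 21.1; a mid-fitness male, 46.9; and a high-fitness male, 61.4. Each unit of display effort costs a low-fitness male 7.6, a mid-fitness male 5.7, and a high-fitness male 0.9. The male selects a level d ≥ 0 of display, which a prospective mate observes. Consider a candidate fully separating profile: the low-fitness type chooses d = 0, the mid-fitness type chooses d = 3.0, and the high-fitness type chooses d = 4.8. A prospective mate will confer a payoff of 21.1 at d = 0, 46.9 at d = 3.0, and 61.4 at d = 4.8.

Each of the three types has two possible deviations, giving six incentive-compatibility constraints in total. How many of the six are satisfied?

High-fitness (own payoff 61.4 − 0.9×4.8 = 57.08): to d=0 gives 21.1 → no gain ✓; to d=3.0 gives 46.9 − 0.9×3.0 = 44.2 → no gain ✓.
Low-fitness (own payoff 21.1): to d=3.0 gives 46.9 − 7.6×3.0 = 24.1 → profitable ✗; to d=4.8 gives 61.4 − 7.6×4.8 = 24.92 → profitable ✗.
Mid-fitness (own payoff 46.9 − 5.7×3.0 = 29.8): to d=0 gives 21.1 → no gain ✓; to d=4.8 gives 61.4 − 5.7×4.8 = 34.04 → profitable ✗.
3 of the 6 constraints hold; not an equilibrium.

3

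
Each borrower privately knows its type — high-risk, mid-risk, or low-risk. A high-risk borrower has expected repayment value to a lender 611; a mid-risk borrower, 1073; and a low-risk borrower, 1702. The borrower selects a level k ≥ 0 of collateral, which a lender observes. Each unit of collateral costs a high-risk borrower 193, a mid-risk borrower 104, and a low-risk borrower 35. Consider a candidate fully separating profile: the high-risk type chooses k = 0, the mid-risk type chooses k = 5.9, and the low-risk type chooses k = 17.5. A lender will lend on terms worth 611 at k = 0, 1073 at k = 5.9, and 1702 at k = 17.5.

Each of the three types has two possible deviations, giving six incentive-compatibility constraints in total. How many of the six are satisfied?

5

Low-risk (own payoff 1702 − 35×17.5 = 1089.5): to k=0 gives 611 → no gain ✓; to k=5.9 gives 1073 − 35×5.9 = 866.5 → no gain ✓.
Mid-risk (own payoff 1073 − 104×5.9 = 459.4): to k=0 gives 611 → profitable ✗; to k=17.5 gives 1702 − 104×17.5 = -118 → no gain ✓.
High-risk (own payoff 611): to k=5.9 gives 1073 − 193×5.9 = -65.7 → no gain ✓; to k=17.5 gives 1702 − 193×17.5 = -1675.5 → no gain ✓.
5 of the 6 constraints hold; not an equilibrium.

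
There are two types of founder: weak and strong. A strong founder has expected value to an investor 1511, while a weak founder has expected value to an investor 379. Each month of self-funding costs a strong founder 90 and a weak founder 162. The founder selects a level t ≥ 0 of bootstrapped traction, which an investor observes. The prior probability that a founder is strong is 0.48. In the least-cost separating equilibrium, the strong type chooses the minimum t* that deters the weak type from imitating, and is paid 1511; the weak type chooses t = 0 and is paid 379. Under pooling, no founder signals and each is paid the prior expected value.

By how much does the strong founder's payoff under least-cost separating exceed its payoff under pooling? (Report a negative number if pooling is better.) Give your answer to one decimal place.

-40.2

Least-cost separating signal: t* solves 379 = 1511 − 162·t*, so t* = (1511 − 379)/162 ≈ 6.9877.
Strong type's separating payoff: 1511 − 90 × t* = 1511 − 90 × (1511 − 379)/162 = 1511 − 101880/162 ≈ 882.111.
Pooling payoff: 0.48 × 1511 + 0.52 × 379 = 922.36.
Difference: 882.111 − 922.36 = -40.249, i.e. -40.2 to one decimal place.
The strong type would prefer the pooling outcome.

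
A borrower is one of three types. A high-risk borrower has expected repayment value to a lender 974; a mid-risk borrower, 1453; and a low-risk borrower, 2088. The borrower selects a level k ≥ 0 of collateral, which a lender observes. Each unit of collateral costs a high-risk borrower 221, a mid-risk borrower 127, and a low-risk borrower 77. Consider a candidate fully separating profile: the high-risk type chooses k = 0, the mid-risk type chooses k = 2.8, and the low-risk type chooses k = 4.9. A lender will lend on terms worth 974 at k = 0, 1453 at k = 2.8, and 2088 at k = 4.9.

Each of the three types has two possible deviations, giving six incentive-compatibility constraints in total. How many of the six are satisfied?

Low-risk (own payoff 2088 − 77×4.9 = 1710.7): to k=0 gives 974 → no gain ✓; to k=2.8 gives 1453 − 77×2.8 = 1237.4 → no gain ✓.
Mid-risk (own payoff 1453 − 127×2.8 = 1097.4): to k=0 gives 974 → no gain ✓; to k=4.9 gives 2088 − 127×4.9 = 1465.7 → profitable ✗.
High-risk (own payoff 974): to k=2.8 gives 1453 − 221×2.8 = 834.2 → no gain ✓; to k=4.9 gives 2088 − 221×4.9 = 1005.1 → profitable ✗.
4 of the 6 constraints hold; not an equilibrium.

4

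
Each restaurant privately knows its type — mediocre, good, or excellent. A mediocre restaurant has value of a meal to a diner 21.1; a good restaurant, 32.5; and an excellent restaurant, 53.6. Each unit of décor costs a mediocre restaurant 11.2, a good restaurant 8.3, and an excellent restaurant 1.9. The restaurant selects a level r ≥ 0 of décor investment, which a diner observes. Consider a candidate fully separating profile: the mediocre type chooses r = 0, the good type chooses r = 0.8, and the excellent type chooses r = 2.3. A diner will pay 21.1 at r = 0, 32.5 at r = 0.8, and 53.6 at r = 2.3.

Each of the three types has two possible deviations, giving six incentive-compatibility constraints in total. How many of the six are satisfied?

Mediocre (own payoff 21.1): to r=0.8 gives 32.5 − 11.2×0.8 = 23.54 → profitable ✗; to r=2.3 gives 53.6 − 11.2×2.3 = 27.84 → profitable ✗.
Excellent (own payoff 53.6 − 1.9×2.3 = 49.23): to r=0 gives 21.1 → no gain ✓; to r=0.8 gives 32.5 − 1.9×0.8 = 30.98 → no gain ✓.
Good (own payoff 32.5 − 8.3×0.8 = 25.86): to r=0 gives 21.1 → no gain ✓; to r=2.3 gives 53.6 − 8.3×2.3 = 34.51 → profitable ✗.
3 of the 6 constraints hold; not an equilibrium.

3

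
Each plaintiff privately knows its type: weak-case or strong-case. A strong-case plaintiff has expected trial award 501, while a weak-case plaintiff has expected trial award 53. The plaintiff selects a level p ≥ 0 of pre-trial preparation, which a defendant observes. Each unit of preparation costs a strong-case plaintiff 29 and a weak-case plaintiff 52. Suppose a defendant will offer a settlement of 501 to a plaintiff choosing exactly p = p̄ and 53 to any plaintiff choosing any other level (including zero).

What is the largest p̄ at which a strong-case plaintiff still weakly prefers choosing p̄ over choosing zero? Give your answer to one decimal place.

Choosing p̄ yields the strong-case type 501 − 29·p̄; choosing zero yields 53.
The strong-case type is indifferent at 501 − 29·p̄ = 53, i.e. p̄ = (501 − 53) / 29 ≈ 15.4.
For any p̄ above 15.4 the strong-case type would rather pool at zero, so separation collapses.

15.4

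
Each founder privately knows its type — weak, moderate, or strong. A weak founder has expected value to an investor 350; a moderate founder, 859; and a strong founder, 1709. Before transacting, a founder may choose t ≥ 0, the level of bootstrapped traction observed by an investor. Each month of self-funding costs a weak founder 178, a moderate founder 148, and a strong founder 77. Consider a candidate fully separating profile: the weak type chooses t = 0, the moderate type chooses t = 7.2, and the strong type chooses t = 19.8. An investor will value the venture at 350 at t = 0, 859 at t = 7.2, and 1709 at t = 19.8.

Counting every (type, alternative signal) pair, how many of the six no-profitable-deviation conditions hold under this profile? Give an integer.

3

Moderate (own payoff 859 − 148×7.2 = -206.6): to t=0 gives 350 → profitable ✗; to t=19.8 gives 1709 − 148×19.8 = -1221.4 → no gain ✓.
Strong (own payoff 1709 − 77×19.8 = 184.4): to t=0 gives 350 → profitable ✗; to t=7.2 gives 859 − 77×7.2 = 304.6 → profitable ✗.
Weak (own payoff 350): to t=7.2 gives 859 − 178×7.2 = -422.6 → no gain ✓; to t=19.8 gives 1709 − 178×19.8 = -1815.4 → no gain ✓.
3 of the 6 constraints hold; not an equilibrium.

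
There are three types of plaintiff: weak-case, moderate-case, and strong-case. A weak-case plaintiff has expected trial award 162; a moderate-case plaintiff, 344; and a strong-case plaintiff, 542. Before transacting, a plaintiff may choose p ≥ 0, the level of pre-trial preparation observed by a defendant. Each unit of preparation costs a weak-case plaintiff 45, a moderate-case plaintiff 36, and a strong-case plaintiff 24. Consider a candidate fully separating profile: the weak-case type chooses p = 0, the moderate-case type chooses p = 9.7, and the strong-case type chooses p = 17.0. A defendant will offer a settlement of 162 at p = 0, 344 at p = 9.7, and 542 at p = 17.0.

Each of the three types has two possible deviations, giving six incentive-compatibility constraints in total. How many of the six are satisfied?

4

Strong-case (own payoff 542 − 24×17.0 = 134): to p=0 gives 162 → profitable ✗; to p=9.7 gives 344 − 24×9.7 = 111.2 → no gain ✓.
Weak-case (own payoff 162): to p=9.7 gives 344 − 45×9.7 = -92.5 → no gain ✓; to p=17.0 gives 542 − 45×17.0 = -223 → no gain ✓.
Moderate-case (own payoff 344 − 36×9.7 = -5.2): to p=0 gives 162 → profitable ✗; to p=17.0 gives 542 − 36×17.0 = -70 → no gain ✓.
4 of the 6 constraints hold; not an equilibrium.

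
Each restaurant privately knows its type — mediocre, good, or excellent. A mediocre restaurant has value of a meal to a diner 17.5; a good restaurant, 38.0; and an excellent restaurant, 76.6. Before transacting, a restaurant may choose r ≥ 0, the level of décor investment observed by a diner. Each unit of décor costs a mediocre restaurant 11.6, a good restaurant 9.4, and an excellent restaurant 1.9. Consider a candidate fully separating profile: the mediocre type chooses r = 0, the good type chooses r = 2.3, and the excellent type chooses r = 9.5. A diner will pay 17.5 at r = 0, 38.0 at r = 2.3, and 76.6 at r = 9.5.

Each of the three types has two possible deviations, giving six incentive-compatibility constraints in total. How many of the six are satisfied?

5

Good (own payoff 38.0 − 9.4×2.3 = 16.38): to r=0 gives 17.5 → profitable ✗; to r=9.5 gives 76.6 − 9.4×9.5 = -12.7 → no gain ✓.
Mediocre (own payoff 17.5): to r=2.3 gives 38.0 − 11.6×2.3 = 11.32 → no gain ✓; to r=9.5 gives 76.6 − 11.6×9.5 = -33.6 → no gain ✓.
Excellent (own payoff 76.6 − 1.9×9.5 = 58.55): to r=0 gives 17.5 → no gain ✓; to r=2.3 gives 38.0 − 1.9×2.3 = 33.63 → no gain ✓.
5 of the 6 constraints hold; not an equilibrium.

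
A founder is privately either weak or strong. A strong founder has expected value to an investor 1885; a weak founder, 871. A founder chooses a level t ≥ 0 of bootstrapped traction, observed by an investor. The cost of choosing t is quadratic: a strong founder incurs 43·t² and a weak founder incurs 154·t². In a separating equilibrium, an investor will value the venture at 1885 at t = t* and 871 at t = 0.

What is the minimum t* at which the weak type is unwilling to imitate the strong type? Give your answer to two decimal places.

2.57

The weak type at t = 0 receives 871; imitating at t* yields 1885 − 154·t*².
Indifference: 871 = 1885 − 154·t*², so t*² = (1885 − 871) / 154 ≈ 6.5844.
t* = √6.5844 ≈ 2.57.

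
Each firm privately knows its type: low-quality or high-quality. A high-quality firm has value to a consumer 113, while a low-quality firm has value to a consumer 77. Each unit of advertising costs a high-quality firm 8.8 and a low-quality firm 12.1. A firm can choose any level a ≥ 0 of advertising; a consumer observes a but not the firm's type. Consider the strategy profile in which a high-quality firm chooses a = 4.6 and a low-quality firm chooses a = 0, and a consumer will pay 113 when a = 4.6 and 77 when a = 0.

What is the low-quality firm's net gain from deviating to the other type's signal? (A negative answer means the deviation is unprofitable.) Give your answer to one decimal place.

-19.7

Playing a = 0 the low-quality firm receives 77.
Deviating to a = 4.6 brings payment 113 at cost 12.1 × 4.6 = 55.66, netting 57.34.
Gain from deviating: 57.34 − 77 = -19.66, i.e. -19.7 to one decimal place.
The gain is negative, so the low-quality type's incentive-compatibility constraint is satisfied.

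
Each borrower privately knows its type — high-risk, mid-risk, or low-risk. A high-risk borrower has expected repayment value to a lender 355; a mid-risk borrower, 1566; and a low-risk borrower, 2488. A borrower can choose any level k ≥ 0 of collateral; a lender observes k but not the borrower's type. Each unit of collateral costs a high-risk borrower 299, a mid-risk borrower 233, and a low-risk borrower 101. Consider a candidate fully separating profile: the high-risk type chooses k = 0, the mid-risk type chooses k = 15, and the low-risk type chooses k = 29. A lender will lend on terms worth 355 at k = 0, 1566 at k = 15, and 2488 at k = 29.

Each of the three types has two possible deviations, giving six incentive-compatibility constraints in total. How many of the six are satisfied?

High-risk (own payoff 355): to k=15 gives 1566 − 299×15 = -2919 → no gain ✓; to k=29 gives 2488 − 299×29 = -6183 → no gain ✓.
Mid-risk (own payoff 1566 − 233×15 = -1929): to k=0 gives 355 → profitable ✗; to k=29 gives 2488 − 233×29 = -4269 → no gain ✓.
Low-risk (own payoff 2488 − 101×29 = -441): to k=0 gives 355 → profitable ✗; to k=15 gives 1566 − 101×15 = 51 → profitable ✗.
3 of the 6 constraints hold; not an equilibrium.

3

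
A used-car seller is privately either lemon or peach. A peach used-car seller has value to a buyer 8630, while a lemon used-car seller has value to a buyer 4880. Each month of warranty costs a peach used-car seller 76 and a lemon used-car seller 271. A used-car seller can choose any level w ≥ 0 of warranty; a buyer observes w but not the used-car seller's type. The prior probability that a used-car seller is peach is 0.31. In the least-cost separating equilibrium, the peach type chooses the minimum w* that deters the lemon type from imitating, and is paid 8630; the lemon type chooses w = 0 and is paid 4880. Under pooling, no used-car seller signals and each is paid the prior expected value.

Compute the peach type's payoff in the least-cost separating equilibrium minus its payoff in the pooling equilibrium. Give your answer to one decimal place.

1535.8

Least-cost separating signal: w* solves 4880 = 8630 − 271·w*, so w* = (8630 − 4880)/271 ≈ 13.8376.
Peach type's separating payoff: 8630 − 76 × w* = 8630 − 76 × (8630 − 4880)/271 = 8630 − 285000/271 ≈ 7578.339.
Pooling payoff: 0.31 × 8630 + 0.69 × 4880 = 6042.5.
Difference: 7578.339 − 6042.5 = 1535.839, i.e. 1535.8 to one decimal place.
The peach type prefers to separate.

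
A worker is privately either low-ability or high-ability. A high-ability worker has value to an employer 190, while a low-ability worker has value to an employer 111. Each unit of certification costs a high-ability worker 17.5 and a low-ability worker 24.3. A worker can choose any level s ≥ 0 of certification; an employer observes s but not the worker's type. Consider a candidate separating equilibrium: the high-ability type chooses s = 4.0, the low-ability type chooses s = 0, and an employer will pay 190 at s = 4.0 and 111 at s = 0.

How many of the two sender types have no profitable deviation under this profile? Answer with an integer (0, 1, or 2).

2

Low-ability type: stay at 0 → 111; mimic → 190 − 24.3 × 4.0 = 92.8. IC holds (111 ≥ 92.8).
High-ability type: signal → 190 − 17.5 × 4.0 = 120; deviate to 0 → 111. IC holds (120 ≥ 111).
2 of 2 constraints hold, so this is a separating equilibrium.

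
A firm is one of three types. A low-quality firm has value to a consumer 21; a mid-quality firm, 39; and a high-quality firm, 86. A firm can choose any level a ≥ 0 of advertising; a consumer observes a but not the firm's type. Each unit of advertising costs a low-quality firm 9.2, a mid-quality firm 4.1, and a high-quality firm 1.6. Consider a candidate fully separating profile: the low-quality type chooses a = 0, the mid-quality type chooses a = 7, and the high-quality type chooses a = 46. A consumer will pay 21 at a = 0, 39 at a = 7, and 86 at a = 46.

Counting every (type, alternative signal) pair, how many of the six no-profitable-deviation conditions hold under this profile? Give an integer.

3

Low-quality (own payoff 21): to a=7 gives 39 − 9.2×7 = -25.4 → no gain ✓; to a=46 gives 86 − 9.2×46 = -337.2 → no gain ✓.
High-quality (own payoff 86 − 1.6×46 = 12.4): to a=0 gives 21 → profitable ✗; to a=7 gives 39 − 1.6×7 = 27.8 → profitable ✗.
Mid-quality (own payoff 39 − 4.1×7 = 10.3): to a=0 gives 21 → profitable ✗; to a=46 gives 86 − 4.1×46 = -102.6 → no gain ✓.
3 of the 6 constraints hold; not an equilibrium.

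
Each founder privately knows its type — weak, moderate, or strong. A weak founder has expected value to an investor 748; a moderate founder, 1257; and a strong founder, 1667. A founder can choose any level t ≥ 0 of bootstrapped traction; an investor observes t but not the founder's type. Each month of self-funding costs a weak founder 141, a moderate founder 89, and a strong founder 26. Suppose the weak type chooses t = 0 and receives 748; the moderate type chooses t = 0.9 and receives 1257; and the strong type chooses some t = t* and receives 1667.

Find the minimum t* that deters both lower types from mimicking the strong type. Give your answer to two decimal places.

Moderate type (on-path payoff 1257 − 89×0.9 = 1176.9) won't mimic when 1176.9 ≥ 1667 − 89·t*, i.e. t* ≥ 5.51.
Weak type (on-path payoff 748) won't mimic when 748 ≥ 1667 − 141·t*, i.e. t* ≥ 6.52.
Both must hold, so t* = max(6.52, 5.51) = 6.52. The weak type's constraint binds.

6.52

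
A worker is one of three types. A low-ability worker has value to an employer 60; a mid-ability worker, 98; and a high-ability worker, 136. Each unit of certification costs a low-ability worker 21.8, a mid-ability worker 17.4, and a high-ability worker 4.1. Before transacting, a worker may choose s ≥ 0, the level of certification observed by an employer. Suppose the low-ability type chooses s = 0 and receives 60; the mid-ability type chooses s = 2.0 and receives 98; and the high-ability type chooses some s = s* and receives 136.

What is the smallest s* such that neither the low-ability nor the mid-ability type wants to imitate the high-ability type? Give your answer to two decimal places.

4.18

Mid-ability type (on-path payoff 98 − 17.4×2.0 = 63.2) won't mimic when 63.2 ≥ 136 − 17.4·s*, i.e. s* ≥ 4.18.
Low-ability type (on-path payoff 60) won't mimic when 60 ≥ 136 − 21.8·s*, i.e. s* ≥ 3.49.
Both must hold, so s* = max(3.49, 4.18) = 4.18. The mid-ability type's constraint binds.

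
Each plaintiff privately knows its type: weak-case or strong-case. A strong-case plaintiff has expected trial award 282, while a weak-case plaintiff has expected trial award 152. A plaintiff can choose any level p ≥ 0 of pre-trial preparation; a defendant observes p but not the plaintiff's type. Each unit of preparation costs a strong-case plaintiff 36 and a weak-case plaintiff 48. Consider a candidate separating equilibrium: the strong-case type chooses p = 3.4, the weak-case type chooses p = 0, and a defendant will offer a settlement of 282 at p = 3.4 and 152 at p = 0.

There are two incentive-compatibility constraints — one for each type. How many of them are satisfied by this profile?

2

Weak-case type: stay at 0 → 152; mimic → 282 − 48 × 3.4 = 118.8. IC holds (152 ≥ 118.8).
Strong-case type: signal → 282 − 36 × 3.4 = 159.6; deviate to 0 → 152. IC holds (159.6 ≥ 152).
2 of 2 constraints hold, so this is a separating equilibrium.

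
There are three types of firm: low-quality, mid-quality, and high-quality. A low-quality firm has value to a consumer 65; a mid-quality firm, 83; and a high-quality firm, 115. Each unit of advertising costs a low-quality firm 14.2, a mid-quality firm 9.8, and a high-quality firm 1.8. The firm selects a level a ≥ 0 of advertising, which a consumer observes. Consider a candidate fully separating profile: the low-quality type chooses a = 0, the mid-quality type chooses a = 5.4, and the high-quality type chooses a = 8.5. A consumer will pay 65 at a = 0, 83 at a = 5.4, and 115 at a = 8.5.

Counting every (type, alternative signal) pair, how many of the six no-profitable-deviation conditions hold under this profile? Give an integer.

4

High-quality (own payoff 115 − 1.8×8.5 = 99.7): to a=0 gives 65 → no gain ✓; to a=5.4 gives 83 − 1.8×5.4 = 73.28 → no gain ✓.
Low-quality (own payoff 65): to a=5.4 gives 83 − 14.2×5.4 = 6.32 → no gain ✓; to a=8.5 gives 115 − 14.2×8.5 = -5.7 → no gain ✓.
Mid-quality (own payoff 83 − 9.8×5.4 = 30.08): to a=0 gives 65 → profitable ✗; to a=8.5 gives 115 − 9.8×8.5 = 31.7 → profitable ✗.
4 of the 6 constraints hold; not an equilibrium.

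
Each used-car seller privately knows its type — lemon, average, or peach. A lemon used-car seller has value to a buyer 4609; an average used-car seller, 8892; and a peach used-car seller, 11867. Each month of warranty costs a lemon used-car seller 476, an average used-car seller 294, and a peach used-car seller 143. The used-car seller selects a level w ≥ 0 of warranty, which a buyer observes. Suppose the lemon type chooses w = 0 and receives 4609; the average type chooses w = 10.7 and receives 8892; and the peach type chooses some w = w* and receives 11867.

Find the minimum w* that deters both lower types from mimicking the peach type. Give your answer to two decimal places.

20.82

Lemon type (on-path payoff 4609) won't mimic when 4609 ≥ 11867 − 476·w*, i.e. w* ≥ 15.25.
Average type (on-path payoff 8892 − 294×10.7 = 5746.2) won't mimic when 5746.2 ≥ 11867 − 294·w*, i.e. w* ≥ 20.82.
Both must hold, so w* = max(15.25, 20.82) = 20.82. The average type's constraint binds.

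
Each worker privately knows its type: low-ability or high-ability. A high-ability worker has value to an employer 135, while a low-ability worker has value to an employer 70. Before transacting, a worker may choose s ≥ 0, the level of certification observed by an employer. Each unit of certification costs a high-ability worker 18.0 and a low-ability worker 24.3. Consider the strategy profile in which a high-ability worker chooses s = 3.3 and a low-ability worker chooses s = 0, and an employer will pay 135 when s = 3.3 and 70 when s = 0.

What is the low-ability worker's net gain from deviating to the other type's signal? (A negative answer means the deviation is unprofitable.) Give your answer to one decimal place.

Playing s = 0 the low-ability worker receives 70.
Deviating to s = 3.3 brings payment 135 at cost 24.3 × 3.3 = 80.19, netting 54.81.
Gain from deviating: 54.81 − 70 = -15.19, i.e. -15.2 to one decimal place.
The gain is negative, so the low-ability type's incentive-compatibility constraint is satisfied.

-15.2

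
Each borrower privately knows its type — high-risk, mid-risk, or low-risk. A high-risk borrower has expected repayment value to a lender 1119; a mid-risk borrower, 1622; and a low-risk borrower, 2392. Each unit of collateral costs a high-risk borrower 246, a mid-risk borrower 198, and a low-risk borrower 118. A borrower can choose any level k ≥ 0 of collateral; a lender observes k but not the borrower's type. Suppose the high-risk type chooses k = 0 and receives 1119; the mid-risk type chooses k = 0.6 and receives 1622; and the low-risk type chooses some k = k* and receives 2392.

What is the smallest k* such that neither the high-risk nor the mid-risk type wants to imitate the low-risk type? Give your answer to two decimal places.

Mid-risk type (on-path payoff 1622 − 198×0.6 = 1503.2) won't mimic when 1503.2 ≥ 2392 − 198·k*, i.e. k* ≥ 4.49.
High-risk type (on-path payoff 1119) won't mimic when 1119 ≥ 2392 − 246·k*, i.e. k* ≥ 5.17.
Both must hold, so k* = max(5.17, 4.49) = 5.17. The high-risk type's constraint binds.

5.17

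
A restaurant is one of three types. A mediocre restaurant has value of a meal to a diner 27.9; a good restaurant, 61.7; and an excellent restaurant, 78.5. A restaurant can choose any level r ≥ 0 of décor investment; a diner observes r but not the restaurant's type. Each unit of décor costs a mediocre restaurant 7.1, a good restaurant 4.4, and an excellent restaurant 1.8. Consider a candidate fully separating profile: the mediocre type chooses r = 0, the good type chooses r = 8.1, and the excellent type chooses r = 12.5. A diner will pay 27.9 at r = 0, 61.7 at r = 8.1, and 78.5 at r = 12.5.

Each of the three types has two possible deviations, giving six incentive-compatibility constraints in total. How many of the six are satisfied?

Excellent (own payoff 78.5 − 1.8×12.5 = 56): to r=0 gives 27.9 → no gain ✓; to r=8.1 gives 61.7 − 1.8×8.1 = 47.12 → no gain ✓.
Good (own payoff 61.7 − 4.4×8.1 = 26.06): to r=0 gives 27.9 → profitable ✗; to r=12.5 gives 78.5 − 4.4×12.5 = 23.5 → no gain ✓.
Mediocre (own payoff 27.9): to r=8.1 gives 61.7 − 7.1×8.1 = 4.19 → no gain ✓; to r=12.5 gives 78.5 − 7.1×12.5 = -10.25 → no gain ✓.
5 of the 6 constraints hold; not an equilibrium.

5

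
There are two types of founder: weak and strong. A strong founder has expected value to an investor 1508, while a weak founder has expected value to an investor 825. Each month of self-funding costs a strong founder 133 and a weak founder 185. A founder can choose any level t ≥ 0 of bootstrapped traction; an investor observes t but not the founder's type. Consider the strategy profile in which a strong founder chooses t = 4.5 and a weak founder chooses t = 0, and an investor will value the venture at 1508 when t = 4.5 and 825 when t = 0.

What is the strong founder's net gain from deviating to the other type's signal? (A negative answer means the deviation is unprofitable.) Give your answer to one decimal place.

Playing t = 4.5 the strong founder receives 1508 − 133 × 4.5 = 909.5.
Deviating to t = 0 yields 825 instead.
Gain from deviating: 825 − 909.5 = -84.5.
The gain is negative, so the strong type's incentive-compatibility constraint is satisfied.

-84.5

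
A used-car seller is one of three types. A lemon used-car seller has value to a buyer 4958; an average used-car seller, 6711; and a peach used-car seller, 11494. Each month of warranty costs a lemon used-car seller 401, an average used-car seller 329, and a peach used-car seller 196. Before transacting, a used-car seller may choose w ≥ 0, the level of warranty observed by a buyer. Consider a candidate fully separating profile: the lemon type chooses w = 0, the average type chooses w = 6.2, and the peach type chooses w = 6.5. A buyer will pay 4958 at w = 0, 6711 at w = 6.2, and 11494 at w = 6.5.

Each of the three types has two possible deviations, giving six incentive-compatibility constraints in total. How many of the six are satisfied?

Peach (own payoff 11494 − 196×6.5 = 10220): to w=0 gives 4958 → no gain ✓; to w=6.2 gives 6711 − 196×6.2 = 5495.8 → no gain ✓.
Lemon (own payoff 4958): to w=6.2 gives 6711 − 401×6.2 = 4224.8 → no gain ✓; to w=6.5 gives 11494 − 401×6.5 = 8887.5 → profitable ✗.
Average (own payoff 6711 − 329×6.2 = 4671.2): to w=0 gives 4958 → profitable ✗; to w=6.5 gives 11494 − 329×6.5 = 9355.5 → profitable ✗.
3 of the 6 constraints hold; not an equilibrium.

3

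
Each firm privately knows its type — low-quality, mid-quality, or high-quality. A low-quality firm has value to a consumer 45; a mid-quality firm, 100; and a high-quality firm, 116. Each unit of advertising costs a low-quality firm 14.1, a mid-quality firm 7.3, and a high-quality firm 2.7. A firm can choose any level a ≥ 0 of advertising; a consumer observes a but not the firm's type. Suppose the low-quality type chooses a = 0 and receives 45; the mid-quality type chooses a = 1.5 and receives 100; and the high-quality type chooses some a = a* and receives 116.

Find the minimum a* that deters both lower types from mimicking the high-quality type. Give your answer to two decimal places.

Mid-quality type (on-path payoff 100 − 7.3×1.5 = 89.05) won't mimic when 89.05 ≥ 116 − 7.3·a*, i.e. a* ≥ 3.69.
Low-quality type (on-path payoff 45) won't mimic when 45 ≥ 116 − 14.1·a*, i.e. a* ≥ 5.04.
Both must hold, so a* = max(5.04, 3.69) = 5.04. The low-quality type's constraint binds.

5.04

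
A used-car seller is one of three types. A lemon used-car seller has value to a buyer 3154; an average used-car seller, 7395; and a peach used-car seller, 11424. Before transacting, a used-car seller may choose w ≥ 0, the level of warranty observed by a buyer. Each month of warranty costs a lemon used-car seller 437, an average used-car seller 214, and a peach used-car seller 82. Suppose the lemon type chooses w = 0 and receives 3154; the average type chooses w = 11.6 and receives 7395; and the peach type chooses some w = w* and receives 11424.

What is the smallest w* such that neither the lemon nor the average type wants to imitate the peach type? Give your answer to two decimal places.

30.43

Average type (on-path payoff 7395 − 214×11.6 = 4912.6) won't mimic when 4912.6 ≥ 11424 − 214·w*, i.e. w* ≥ 30.43.
Lemon type (on-path payoff 3154) won't mimic when 3154 ≥ 11424 − 437·w*, i.e. w* ≥ 18.92.
Both must hold, so w* = max(18.92, 30.43) = 30.43. The average type's constraint binds.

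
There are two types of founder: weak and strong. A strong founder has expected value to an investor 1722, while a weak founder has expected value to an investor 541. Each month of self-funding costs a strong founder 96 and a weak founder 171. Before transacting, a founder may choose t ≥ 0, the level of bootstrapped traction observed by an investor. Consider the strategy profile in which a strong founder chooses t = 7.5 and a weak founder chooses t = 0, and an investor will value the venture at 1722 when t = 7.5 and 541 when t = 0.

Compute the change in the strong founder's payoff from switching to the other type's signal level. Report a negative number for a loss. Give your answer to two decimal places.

-461.00

Playing t = 7.5 the strong founder receives 1722 − 96 × 7.5 = 1002.
Deviating to t = 0 yields 541 instead.
Gain from deviating: 541 − 1002 = -461.00.
The gain is negative, so the strong type's incentive-compatibility constraint is satisfied.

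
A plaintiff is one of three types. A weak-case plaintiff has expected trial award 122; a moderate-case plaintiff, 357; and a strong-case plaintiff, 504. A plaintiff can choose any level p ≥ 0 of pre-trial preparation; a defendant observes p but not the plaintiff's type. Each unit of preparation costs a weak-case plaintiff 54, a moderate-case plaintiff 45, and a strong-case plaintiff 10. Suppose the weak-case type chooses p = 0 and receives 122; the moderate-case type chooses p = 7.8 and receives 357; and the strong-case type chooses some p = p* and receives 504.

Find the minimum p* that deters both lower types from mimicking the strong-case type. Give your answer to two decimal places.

11.07

Moderate-case type (on-path payoff 357 − 45×7.8 = 6) won't mimic when 6 ≥ 504 − 45·p*, i.e. p* ≥ 11.07.
Weak-case type (on-path payoff 122) won't mimic when 122 ≥ 504 − 54·p*, i.e. p* ≥ 7.07.
Both must hold, so p* = max(7.07, 11.07) = 11.07. The moderate-case type's constraint binds.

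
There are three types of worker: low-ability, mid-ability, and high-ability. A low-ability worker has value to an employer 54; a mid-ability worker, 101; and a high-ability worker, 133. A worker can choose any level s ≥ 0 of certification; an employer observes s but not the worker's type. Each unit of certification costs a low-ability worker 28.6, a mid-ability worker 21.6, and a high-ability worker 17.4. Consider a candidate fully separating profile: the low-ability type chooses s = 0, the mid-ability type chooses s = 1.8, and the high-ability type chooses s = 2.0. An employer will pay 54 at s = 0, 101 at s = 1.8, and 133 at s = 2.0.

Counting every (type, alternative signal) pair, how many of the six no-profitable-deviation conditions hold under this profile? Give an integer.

Mid-ability (own payoff 101 − 21.6×1.8 = 62.12): to s=0 gives 54 → no gain ✓; to s=2.0 gives 133 − 21.6×2.0 = 89.8 → profitable ✗.
High-ability (own payoff 133 − 17.4×2.0 = 98.2): to s=0 gives 54 → no gain ✓; to s=1.8 gives 101 − 17.4×1.8 = 69.68 → no gain ✓.
Low-ability (own payoff 54): to s=1.8 gives 101 − 28.6×1.8 = 49.52 → no gain ✓; to s=2.0 gives 133 − 28.6×2.0 = 75.8 → profitable ✗.
4 of the 6 constraints hold; not an equilibrium.

4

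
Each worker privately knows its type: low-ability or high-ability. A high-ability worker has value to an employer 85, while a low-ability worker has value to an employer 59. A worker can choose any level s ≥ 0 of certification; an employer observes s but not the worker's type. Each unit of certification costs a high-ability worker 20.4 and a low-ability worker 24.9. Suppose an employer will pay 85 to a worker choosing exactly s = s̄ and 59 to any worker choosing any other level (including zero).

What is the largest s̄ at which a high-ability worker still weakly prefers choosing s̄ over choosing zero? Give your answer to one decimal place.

1.3

Choosing s̄ yields the high-ability type 85 − 20.4·s̄; choosing zero yields 59.
The high-ability type is indifferent at 85 − 20.4·s̄ = 59, i.e. s̄ = (85 − 59) / 20.4 ≈ 1.3.
For any s̄ above 1.3 the high-ability type would rather pool at zero, so separation collapses.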